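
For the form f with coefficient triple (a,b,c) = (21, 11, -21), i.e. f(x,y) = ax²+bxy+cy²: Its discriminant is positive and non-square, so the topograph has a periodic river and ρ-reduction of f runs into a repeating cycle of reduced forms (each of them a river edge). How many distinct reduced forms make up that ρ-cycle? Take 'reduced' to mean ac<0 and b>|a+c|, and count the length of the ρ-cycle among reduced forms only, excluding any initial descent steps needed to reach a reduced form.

D = 1885, ⌊√D⌋ = 43
river: ρ → (-21,31,11)
river: ρ → (11,35,-15)
river: ρ → (-15,25,21)
river: ρ → (21,17,-19)
river: ρ → (-19,21,19)
river: ρ → (19,17,-21)
river: ρ → (-21,25,15)
river: ρ → (15,35,-11)
river: ρ → (-11,31,21)
river: ρ → (21,11,-21)
ρ-cycle length = 10 (tail of 0 descent steps not counted)

10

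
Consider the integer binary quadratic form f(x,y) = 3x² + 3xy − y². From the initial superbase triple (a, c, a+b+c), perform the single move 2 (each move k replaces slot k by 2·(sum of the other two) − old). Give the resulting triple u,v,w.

start (3,-1,5) = (f(1,0),f(0,1),f(1,1))
replace slot 2: 2·(3+5) − (-1) = 17 → (3,17,5)

3,17,5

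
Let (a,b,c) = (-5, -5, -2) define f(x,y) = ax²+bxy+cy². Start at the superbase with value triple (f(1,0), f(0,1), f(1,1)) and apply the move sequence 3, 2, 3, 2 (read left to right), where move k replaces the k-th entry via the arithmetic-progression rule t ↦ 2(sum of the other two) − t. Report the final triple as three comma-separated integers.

start (-5,-2,-12) = (f(1,0),f(0,1),f(1,1))
replace slot 3: 2·((-5)+(-2)) − (-12) = -2 → (-5,-2,-2)
replace slot 2: 2·((-5)+(-2)) − (-2) = -12 → (-5,-12,-2)
replace slot 3: 2·((-5)+(-12)) − (-2) = -32 → (-5,-12,-32)
replace slot 2: 2·((-5)+(-32)) − (-12) = -62 → (-5,-62,-32)

-5,-62,-32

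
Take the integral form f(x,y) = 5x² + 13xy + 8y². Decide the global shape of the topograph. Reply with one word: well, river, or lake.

D = b²−4ac = 13² − 4·5·8 = 9
D = 3² is a perfect square ⇒ form factors over ℤ ⇒ lakes

lake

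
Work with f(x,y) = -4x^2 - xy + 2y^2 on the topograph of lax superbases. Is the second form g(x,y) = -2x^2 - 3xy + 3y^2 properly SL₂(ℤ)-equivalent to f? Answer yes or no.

D₁ = 33, D₂ = 33
river cycle of f (length 4): (2, 5, -1), (-1, 5, 2), (2, 3, -3), (-3, 3, 2)
river cycle of g (length 4): (3, 3, -2), (-2, 5, 1), (1, 5, -2), (-2, 3, 3)
cycles differ ⇒ inequivalent

no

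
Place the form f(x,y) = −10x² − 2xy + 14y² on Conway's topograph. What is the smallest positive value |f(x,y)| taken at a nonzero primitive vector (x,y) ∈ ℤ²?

descent: ρ → (14,2,-10)
descent: ρ → (-10,18,6)  [lands on river]
river: ρ → (6,18,-10)
river: ρ → (-10,22,2)
river: ρ → (2,22,-10)
closes: descent 2, river 4
min |a| on river = 2

2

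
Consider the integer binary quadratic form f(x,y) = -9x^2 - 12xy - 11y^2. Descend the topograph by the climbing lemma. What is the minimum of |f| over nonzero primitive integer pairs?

translate: b→-6 (≡12 mod 18), so (9,12,11)→(9,-6,8)
flip: (9,-6,8)→(8,6,9)
reduced (well bottom): (8,6,9) with a≤c, −a<b≤a
well minimum |f| = |-8| = 8 (negative-definite)

8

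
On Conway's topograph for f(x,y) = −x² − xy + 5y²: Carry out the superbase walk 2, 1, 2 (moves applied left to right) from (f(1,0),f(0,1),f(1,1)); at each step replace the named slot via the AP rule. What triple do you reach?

start (-1,5,3) = (f(1,0),f(0,1),f(1,1))
replace slot 2: 2·((-1)+3) − 5 = -1 → (-1,-1,3)
replace slot 1: 2·((-1)+3) − (-1) = 5 → (5,-1,3)
replace slot 2: 2·(5+3) − (-1) = 17 → (5,17,3)

5,17,3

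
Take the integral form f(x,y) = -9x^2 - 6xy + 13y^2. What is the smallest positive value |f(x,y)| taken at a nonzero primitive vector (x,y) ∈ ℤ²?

descent: ρ → (13,6,-9)  [lands on river]
river: ρ → (-9,12,10)
river: ρ → (10,8,-11)
river: ρ → (-11,14,7)
river: ρ → (7,14,-11)
river: ρ → (-11,8,10)
river: ρ → (10,12,-9)
river: ρ → (-9,6,13)
river: ρ → (13,20,-2)
river: ρ → (-2,20,13)
closes: descent 1, river 10
min |a| on river = 2

2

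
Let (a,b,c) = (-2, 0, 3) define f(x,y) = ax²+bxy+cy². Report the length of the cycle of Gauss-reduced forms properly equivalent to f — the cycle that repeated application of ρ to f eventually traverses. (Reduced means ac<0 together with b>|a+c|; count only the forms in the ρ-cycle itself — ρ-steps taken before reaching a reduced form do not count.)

D = 24, ⌊√D⌋ = 4
descent: ρ → (3,0,-2)
descent: ρ → (-2,4,1)  [lands on river]
river: ρ → (1,4,-2)
ρ-cycle length = 2 (tail of 2 descent steps not counted)

2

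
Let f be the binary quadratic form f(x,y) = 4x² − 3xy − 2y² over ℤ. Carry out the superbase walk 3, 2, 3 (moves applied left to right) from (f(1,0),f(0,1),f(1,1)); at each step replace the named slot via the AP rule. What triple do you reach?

start (4,-2,-1) = (f(1,0),f(0,1),f(1,1))
replace slot 3: 2·(4+(-2)) − (-1) = 5 → (4,-2,5)
replace slot 2: 2·(4+5) − (-2) = 20 → (4,20,5)
replace slot 3: 2·(4+20) − 5 = 43 → (4,20,43)

4,20,43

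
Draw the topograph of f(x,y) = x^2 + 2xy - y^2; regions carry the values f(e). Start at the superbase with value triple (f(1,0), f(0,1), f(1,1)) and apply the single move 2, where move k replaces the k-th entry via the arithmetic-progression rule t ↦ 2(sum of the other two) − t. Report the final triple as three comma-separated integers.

start (1,-1,2) = (f(1,0),f(0,1),f(1,1))
replace slot 2: 2·(1+2) − (-1) = 7 → (1,7,2)

1,7,2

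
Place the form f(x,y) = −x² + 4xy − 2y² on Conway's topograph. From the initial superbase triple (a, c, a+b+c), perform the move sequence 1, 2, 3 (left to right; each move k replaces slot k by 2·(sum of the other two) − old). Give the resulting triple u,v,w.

start (-1,-2,1) = (f(1,0),f(0,1),f(1,1))
replace slot 1: 2·((-2)+1) − (-1) = -1 → (-1,-2,1)
replace slot 2: 2·((-1)+1) − (-2) = 2 → (-1,2,1)
replace slot 3: 2·((-1)+2) − 1 = 1 → (-1,2,1)

-1,2,1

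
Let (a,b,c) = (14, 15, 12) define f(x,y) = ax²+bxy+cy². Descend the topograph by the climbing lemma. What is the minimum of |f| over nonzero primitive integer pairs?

translate: b→-13 (≡15 mod 28), so (14,15,12)→(14,-13,11)
flip: (14,-13,11)→(11,13,14)
translate: b→-9 (≡13 mod 22), so (11,13,14)→(11,-9,12)
reduced (well bottom): (11,-9,12) with a≤c, −a<b≤a
well minimum = a = 11

11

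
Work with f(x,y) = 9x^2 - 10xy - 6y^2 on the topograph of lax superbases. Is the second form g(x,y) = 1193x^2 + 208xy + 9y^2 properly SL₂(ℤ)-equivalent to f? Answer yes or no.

D₁ = 316, D₂ = 316
river cycle of f (length 6): (-6, 10, 9), (9, 8, -7), (-7, 6, 10), (10, 14, -3), (-3, 16, 5), (5, 14, -6)
river cycle of g (length 6): (9, 8, -7), (-7, 6, 10), (10, 14, -3), (-3, 16, 5), (5, 14, -6), (-6, 10, 9)
cycles coincide ⇒ equivalent

yes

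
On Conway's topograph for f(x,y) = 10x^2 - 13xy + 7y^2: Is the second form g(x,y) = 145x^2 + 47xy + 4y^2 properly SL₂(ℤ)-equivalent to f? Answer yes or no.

D₁ = -111, D₂ = -111
f: translate: b→7 (≡-13 mod 20), so (10,-13,7)→(10,7,4)
f: flip: (10,7,4)→(4,-7,10)
f: translate: b→1 (≡-7 mod 8), so (4,-7,10)→(4,1,7)
f: reduced (well bottom): (4,1,7) with a≤c, −a<b≤a
g: flip: (145,47,4)→(4,-47,145)
g: translate: b→1 (≡-47 mod 8), so (4,-47,145)→(4,1,7)
g: reduced (well bottom): (4,1,7) with a≤c, −a<b≤a
reduced forms (4, 1, 7) vs (4, 1, 7) ⇒ equivalent

yes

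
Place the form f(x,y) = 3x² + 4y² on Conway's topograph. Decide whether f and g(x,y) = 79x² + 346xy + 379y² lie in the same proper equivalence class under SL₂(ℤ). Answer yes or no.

D₁ = -48, D₂ = -48
f: reduced (well bottom): (3,0,4) with a≤c, −a<b≤a
g: translate: b→30 (≡346 mod 158), so (79,346,379)→(79,30,3)
g: flip: (79,30,3)→(3,-30,79)
g: translate: b→0 (≡-30 mod 6), so (3,-30,79)→(3,0,4)
g: reduced (well bottom): (3,0,4) with a≤c, −a<b≤a
reduced forms (3, 0, 4) vs (3, 0, 4) ⇒ equivalent

yes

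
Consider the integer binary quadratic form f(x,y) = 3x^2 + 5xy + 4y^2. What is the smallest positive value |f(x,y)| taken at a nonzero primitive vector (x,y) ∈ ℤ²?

translate: b→-1 (≡5 mod 6), so (3,5,4)→(3,-1,2)
flip: (3,-1,2)→(2,1,3)
reduced (well bottom): (2,1,3) with a≤c, −a<b≤a
well minimum = a = 2

2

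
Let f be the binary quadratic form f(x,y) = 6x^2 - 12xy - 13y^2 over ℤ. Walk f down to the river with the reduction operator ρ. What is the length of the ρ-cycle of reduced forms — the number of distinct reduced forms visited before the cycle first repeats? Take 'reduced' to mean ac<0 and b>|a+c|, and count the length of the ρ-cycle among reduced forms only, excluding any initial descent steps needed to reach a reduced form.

D = 456, ⌊√D⌋ = 21
descent: ρ → (-13,12,6)  [lands on river]
river: ρ → (6,12,-13)
river: ρ → (-13,14,5)
river: ρ → (5,16,-10)
river: ρ → (-10,4,11)
river: ρ → (11,18,-3)
river: ρ → (-3,18,11)
river: ρ → (11,4,-10)
river: ρ → (-10,16,5)
river: ρ → (5,14,-13)
ρ-cycle length = 10 (tail of 1 descent step not counted)

10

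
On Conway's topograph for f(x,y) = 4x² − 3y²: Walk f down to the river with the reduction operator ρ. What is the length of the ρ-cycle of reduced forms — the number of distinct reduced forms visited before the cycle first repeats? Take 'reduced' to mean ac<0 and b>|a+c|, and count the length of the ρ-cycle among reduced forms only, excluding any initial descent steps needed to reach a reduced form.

D = 48, ⌊√D⌋ = 6
descent: ρ → (-3,6,1)  [lands on river]
river: ρ → (1,6,-3)
ρ-cycle length = 2 (tail of 1 descent step not counted)

2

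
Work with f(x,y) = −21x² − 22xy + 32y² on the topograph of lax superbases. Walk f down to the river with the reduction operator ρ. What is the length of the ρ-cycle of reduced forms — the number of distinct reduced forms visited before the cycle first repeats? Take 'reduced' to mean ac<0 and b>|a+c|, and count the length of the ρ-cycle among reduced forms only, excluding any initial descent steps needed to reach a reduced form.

D = 3172, ⌊√D⌋ = 56
descent: ρ → (32,22,-21)  [lands on river]
river: ρ → (-21,20,33)
river: ρ → (33,46,-8)
river: ρ → (-8,50,21)
river: ρ → (21,34,-24)
river: ρ → (-24,14,31)
river: ρ → (31,48,-7)
river: ρ → (-7,50,24)
river: ρ → (24,46,-11)
river: ρ → (-11,42,32)
ρ-cycle length = 10 (tail of 1 descent step not counted)

10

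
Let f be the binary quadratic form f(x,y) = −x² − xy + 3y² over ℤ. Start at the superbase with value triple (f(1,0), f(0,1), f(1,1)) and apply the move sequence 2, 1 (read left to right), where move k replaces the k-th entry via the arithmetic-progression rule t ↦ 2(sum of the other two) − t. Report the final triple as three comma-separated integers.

start (-1,3,1) = (f(1,0),f(0,1),f(1,1))
replace slot 2: 2·((-1)+1) − 3 = -3 → (-1,-3,1)
replace slot 1: 2·((-3)+1) − (-1) = -3 → (-3,-3,1)

-3,-3,1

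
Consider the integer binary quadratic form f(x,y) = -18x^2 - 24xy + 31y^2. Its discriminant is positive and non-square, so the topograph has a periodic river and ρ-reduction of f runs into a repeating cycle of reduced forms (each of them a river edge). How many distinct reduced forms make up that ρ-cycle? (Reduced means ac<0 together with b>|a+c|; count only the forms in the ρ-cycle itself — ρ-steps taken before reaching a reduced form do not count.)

D = 2808, ⌊√D⌋ = 52
descent: ρ → (31,24,-18)  [lands on river]
river: ρ → (-18,48,7)
river: ρ → (7,50,-11)
river: ρ → (-11,38,31)
ρ-cycle length = 4 (tail of 1 descent step not counted)

4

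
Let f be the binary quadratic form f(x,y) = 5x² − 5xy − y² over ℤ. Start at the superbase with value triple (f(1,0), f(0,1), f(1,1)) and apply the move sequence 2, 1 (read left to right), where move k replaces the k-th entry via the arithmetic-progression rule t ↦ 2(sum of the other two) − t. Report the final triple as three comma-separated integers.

start (5,-1,-1) = (f(1,0),f(0,1),f(1,1))
replace slot 2: 2·(5+(-1)) − (-1) = 9 → (5,9,-1)
replace slot 1: 2·(9+(-1)) − 5 = 11 → (11,9,-1)

11,9,-1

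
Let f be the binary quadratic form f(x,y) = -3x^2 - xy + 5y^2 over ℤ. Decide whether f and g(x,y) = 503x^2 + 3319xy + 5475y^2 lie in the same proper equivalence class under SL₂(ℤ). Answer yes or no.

D₁ = 61, D₂ = 61
river cycle of f (length 6): (-3, 5, 3), (3, 7, -1), (-1, 7, 3), (3, 5, -3), (-3, 7, 1), (1, 7, -3)
river cycle of g (length 6): (-3, 5, 3), (3, 7, -1), (-1, 7, 3), (3, 5, -3), (-3, 7, 1), (1, 7, -3)
cycles coincide ⇒ equivalent

yes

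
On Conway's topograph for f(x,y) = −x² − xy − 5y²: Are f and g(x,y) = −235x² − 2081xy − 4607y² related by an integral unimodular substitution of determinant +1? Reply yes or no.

D₁ = -19, D₂ = -19
f is negative-definite; reduce −f:
−f: reduced (well bottom): (1,1,5) with a≤c, −a<b≤a
flip sign back: reduced form of f is (-1,-1,-5)
g is negative-definite; reduce −g:
−g: translate: b→201 (≡2081 mod 470), so (235,2081,4607)→(235,201,43)
−g: flip: (235,201,43)→(43,-201,235)
−g: translate: b→-29 (≡-201 mod 86), so (43,-201,235)→(43,-29,5)
−g: flip: (43,-29,5)→(5,29,43)
−g: translate: b→-1 (≡29 mod 10), so (5,29,43)→(5,-1,1)
−g: flip: (5,-1,1)→(1,1,5)
−g: reduced (well bottom): (1,1,5) with a≤c, −a<b≤a
flip sign back: reduced form of g is (-1,-1,-5)
reduced forms (-1, -1, -5) vs (-1, -1, -5) ⇒ equivalent

yes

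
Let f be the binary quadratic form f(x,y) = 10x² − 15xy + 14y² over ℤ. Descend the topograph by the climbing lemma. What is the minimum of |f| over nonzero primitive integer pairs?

translate: b→5 (≡-15 mod 20), so (10,-15,14)→(10,5,9)
flip: (10,5,9)→(9,-5,10)
reduced (well bottom): (9,-5,10) with a≤c, −a<b≤a
well minimum = a = 9

9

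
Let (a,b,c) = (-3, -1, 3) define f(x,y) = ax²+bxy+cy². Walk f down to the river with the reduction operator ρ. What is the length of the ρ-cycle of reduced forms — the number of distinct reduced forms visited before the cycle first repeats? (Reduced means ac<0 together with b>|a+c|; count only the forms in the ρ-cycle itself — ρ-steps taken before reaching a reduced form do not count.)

D = 37, ⌊√D⌋ = 6
descent: ρ → (3,1,-3)  [lands on river]
river: ρ → (-3,5,1)
river: ρ → (1,5,-3)
river: ρ → (-3,1,3)
river: ρ → (3,5,-1)
river: ρ → (-1,5,3)
ρ-cycle length = 6 (tail of 1 descent step not counted)

6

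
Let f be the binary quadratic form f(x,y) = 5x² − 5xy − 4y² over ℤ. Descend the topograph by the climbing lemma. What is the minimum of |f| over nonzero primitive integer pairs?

descent: ρ → (-4,5,5)  [lands on river]
river: ρ → (5,5,-4)
river: ρ → (-4,3,6)
river: ρ → (6,9,-1)
river: ρ → (-1,9,6)
river: ρ → (6,3,-4)
closes: descent 1, river 6
min |a| on river = 1

1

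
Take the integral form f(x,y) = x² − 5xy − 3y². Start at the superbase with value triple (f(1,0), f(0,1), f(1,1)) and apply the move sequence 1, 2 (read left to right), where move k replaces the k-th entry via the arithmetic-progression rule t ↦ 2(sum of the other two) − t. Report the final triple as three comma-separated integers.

start (1,-3,-7) = (f(1,0),f(0,1),f(1,1))
replace slot 1: 2·((-3)+(-7)) − 1 = -21 → (-21,-3,-7)
replace slot 2: 2·((-21)+(-7)) − (-3) = -53 → (-21,-53,-7)

-21,-53,-7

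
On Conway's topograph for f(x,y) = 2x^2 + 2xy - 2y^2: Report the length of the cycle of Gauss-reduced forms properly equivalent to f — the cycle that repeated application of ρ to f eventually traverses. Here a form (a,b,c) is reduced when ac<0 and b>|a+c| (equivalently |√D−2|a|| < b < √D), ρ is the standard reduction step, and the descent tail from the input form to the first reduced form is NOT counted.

D = 20, ⌊√D⌋ = 4
river: ρ → (-2,2,2)
river: ρ → (2,2,-2)
ρ-cycle length = 2 (tail of 0 descent steps not counted)

2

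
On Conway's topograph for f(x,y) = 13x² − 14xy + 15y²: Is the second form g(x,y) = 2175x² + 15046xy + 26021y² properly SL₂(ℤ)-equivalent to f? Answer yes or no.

D₁ = -584, D₂ = -584
f: translate: b→12 (≡-14 mod 26), so (13,-14,15)→(13,12,14)
f: reduced (well bottom): (13,12,14) with a≤c, −a<b≤a
g: translate: b→1996 (≡15046 mod 4350), so (2175,15046,26021)→(2175,1996,458)
g: flip: (2175,1996,458)→(458,-1996,2175)
g: translate: b→-164 (≡-1996 mod 916), so (458,-1996,2175)→(458,-164,15)
g: flip: (458,-164,15)→(15,164,458)
g: translate: b→14 (≡164 mod 30), so (15,164,458)→(15,14,13)
g: flip: (15,14,13)→(13,-14,15)
g: translate: b→12 (≡-14 mod 26), so (13,-14,15)→(13,12,14)
g: reduced (well bottom): (13,12,14) with a≤c, −a<b≤a
reduced forms (13, 12, 14) vs (13, 12, 14) ⇒ equivalent

yes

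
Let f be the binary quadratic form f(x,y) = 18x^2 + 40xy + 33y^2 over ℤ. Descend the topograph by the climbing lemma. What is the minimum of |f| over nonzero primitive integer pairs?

translate: b→4 (≡40 mod 36), so (18,40,33)→(18,4,11)
flip: (18,4,11)→(11,-4,18)
reduced (well bottom): (11,-4,18) with a≤c, −a<b≤a
well minimum = a = 11

11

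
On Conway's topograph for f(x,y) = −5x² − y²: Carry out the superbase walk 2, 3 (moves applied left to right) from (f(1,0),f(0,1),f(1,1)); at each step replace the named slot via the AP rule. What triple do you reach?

start (-5,-1,-6) = (f(1,0),f(0,1),f(1,1))
replace slot 2: 2·((-5)+(-6)) − (-1) = -21 → (-5,-21,-6)
replace slot 3: 2·((-5)+(-21)) − (-6) = -46 → (-5,-21,-46)

-5,-21,-46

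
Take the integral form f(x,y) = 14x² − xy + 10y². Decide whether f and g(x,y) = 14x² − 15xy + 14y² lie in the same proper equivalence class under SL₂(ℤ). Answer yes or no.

D₁ = -559, D₂ = -559
f: flip: (14,-1,10)→(10,1,14)
f: reduced (well bottom): (10,1,14) with a≤c, −a<b≤a
g: translate: b→13 (≡-15 mod 28), so (14,-15,14)→(14,13,13)
g: flip: (14,13,13)→(13,-13,14)
g: translate: b→13 (≡-13 mod 26), so (13,-13,14)→(13,13,14)
g: reduced (well bottom): (13,13,14) with a≤c, −a<b≤a
reduced forms (10, 1, 14) vs (13, 13, 14) ⇒ inequivalent

no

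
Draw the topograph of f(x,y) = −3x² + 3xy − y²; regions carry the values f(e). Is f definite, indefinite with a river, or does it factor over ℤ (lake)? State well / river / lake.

D = b²−4ac = 3² − 4·(-3)·(-1) = -3
D < 0 ⇒ definite ⇒ every region one sign ⇒ single well

well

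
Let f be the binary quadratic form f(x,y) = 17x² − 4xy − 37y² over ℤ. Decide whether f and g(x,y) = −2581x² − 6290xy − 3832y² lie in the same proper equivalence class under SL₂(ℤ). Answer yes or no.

D₁ = 2532, D₂ = 2532
river cycle of f (length 18): (17, 30, -24), (-24, 18, 23), (23, 28, -19), (-19, 48, 3), (3, 48, -19), (-19, 28, 23), (23, 18, -24), (-24, 30, 17), (17, 38, -16), (-16, 26, 29), … (8 more)
river cycle of g (length 18): (-16, 38, 17), (17, 30, -24), (-24, 18, 23), (23, 28, -19), (-19, 48, 3), (3, 48, -19), (-19, 28, 23), (23, 18, -24), (-24, 30, 17), (17, 38, -16), … (8 more)
cycles coincide ⇒ equivalent

yes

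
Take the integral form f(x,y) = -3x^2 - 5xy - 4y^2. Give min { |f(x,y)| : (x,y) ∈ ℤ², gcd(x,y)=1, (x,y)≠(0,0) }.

translate: b→-1 (≡5 mod 6), so (3,5,4)→(3,-1,2)
flip: (3,-1,2)→(2,1,3)
reduced (well bottom): (2,1,3) with a≤c, −a<b≤a
well minimum |f| = |-2| = 2 (negative-definite)

2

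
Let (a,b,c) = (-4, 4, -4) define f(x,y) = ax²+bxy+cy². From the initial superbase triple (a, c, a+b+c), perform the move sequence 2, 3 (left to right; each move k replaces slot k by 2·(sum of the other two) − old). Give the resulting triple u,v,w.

start (-4,-4,-4) = (f(1,0),f(0,1),f(1,1))
replace slot 2: 2·((-4)+(-4)) − (-4) = -12 → (-4,-12,-4)
replace slot 3: 2·((-4)+(-12)) − (-4) = -28 → (-4,-12,-28)

-4,-12,-28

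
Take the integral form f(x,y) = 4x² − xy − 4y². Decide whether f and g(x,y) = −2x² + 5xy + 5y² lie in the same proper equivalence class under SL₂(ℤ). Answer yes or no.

D₁ = 65, D₂ = 65
river cycle of f (length 6): (-4, 1, 4), (4, 7, -1), (-1, 7, 4), (4, 1, -4), (-4, 7, 1), (1, 7, -4)
river cycle of g (length 6): (5, 5, -2), (-2, 7, 2), (2, 5, -5), (-5, 5, 2), (2, 7, -2), (-2, 5, 5)
cycles differ ⇒ inequivalent

no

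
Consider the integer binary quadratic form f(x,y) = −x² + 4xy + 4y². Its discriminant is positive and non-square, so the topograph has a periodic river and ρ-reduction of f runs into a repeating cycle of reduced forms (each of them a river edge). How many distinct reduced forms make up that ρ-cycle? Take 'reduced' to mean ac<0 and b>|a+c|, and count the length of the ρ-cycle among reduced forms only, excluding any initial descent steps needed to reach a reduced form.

D = 32, ⌊√D⌋ = 5
river: ρ → (4,4,-1)
river: ρ → (-1,4,4)
ρ-cycle length = 2 (tail of 0 descent steps not counted)

2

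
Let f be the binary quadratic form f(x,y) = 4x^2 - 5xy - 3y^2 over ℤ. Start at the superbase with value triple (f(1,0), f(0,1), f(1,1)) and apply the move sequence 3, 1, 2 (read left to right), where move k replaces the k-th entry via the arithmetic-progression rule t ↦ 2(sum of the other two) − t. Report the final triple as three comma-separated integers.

start (4,-3,-4) = (f(1,0),f(0,1),f(1,1))
replace slot 3: 2·(4+(-3)) − (-4) = 6 → (4,-3,6)
replace slot 1: 2·((-3)+6) − 4 = 2 → (2,-3,6)
replace slot 2: 2·(2+6) − (-3) = 19 → (2,19,6)

2,19,6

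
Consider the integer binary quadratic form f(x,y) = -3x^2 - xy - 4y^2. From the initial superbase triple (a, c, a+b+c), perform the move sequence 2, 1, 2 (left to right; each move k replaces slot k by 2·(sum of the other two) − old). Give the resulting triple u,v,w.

start (-3,-4,-8) = (f(1,0),f(0,1),f(1,1))
replace slot 2: 2·((-3)+(-8)) − (-4) = -18 → (-3,-18,-8)
replace slot 1: 2·((-18)+(-8)) − (-3) = -49 → (-49,-18,-8)
replace slot 2: 2·((-49)+(-8)) − (-18) = -96 → (-49,-96,-8)

-49,-96,-8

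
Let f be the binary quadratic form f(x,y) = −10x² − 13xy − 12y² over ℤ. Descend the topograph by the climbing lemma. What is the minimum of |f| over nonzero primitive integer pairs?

translate: b→-7 (≡13 mod 20), so (10,13,12)→(10,-7,9)
flip: (10,-7,9)→(9,7,10)
reduced (well bottom): (9,7,10) with a≤c, −a<b≤a
well minimum |f| = |-9| = 9 (negative-definite)

9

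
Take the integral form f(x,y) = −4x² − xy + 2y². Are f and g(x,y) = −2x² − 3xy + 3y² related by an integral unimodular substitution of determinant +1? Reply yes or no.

D₁ = 33, D₂ = 33
river cycle of f (length 4): (2, 5, -1), (-1, 5, 2), (2, 3, -3), (-3, 3, 2)
river cycle of g (length 4): (3, 3, -2), (-2, 5, 1), (1, 5, -2), (-2, 3, 3)
cycles differ ⇒ inequivalent

no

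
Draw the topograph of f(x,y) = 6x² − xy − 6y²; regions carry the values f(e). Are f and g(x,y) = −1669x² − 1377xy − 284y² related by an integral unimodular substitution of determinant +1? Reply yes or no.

D₁ = 145, D₂ = 145
river cycle of f (length 6): (-6, 1, 6), (6, 11, -1), (-1, 11, 6), (6, 1, -6), (-6, 11, 1), (1, 11, -6)
river cycle of g (length 6): (-6, 1, 6), (6, 11, -1), (-1, 11, 6), (6, 1, -6), (-6, 11, 1), (1, 11, -6)
cycles coincide ⇒ equivalent

yes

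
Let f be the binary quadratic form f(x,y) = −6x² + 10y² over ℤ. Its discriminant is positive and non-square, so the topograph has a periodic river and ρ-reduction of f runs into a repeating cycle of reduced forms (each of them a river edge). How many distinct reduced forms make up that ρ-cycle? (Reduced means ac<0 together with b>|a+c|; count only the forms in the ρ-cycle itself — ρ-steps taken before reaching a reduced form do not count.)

D = 240, ⌊√D⌋ = 15
descent: ρ → (10,0,-6)
descent: ρ → (-6,12,4)  [lands on river]
river: ρ → (4,12,-6)
ρ-cycle length = 2 (tail of 2 descent steps not counted)

2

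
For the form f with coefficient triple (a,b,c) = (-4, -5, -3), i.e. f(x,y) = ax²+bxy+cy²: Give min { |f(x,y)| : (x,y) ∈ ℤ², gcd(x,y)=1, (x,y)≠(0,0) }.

translate: b→-3 (≡5 mod 8), so (4,5,3)→(4,-3,2)
flip: (4,-3,2)→(2,3,4)
translate: b→-1 (≡3 mod 4), so (2,3,4)→(2,-1,3)
reduced (well bottom): (2,-1,3) with a≤c, −a<b≤a
well minimum |f| = |-2| = 2 (negative-definite)

2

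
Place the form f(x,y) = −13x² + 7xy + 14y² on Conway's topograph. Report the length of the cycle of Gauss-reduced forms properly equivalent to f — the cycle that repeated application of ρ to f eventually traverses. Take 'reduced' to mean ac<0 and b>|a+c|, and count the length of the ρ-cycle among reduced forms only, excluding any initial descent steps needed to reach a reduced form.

D = 777, ⌊√D⌋ = 27
river: ρ → (14,21,-6)
river: ρ → (-6,27,2)
river: ρ → (2,25,-19)
river: ρ → (-19,13,8)
river: ρ → (8,19,-13)
river: ρ → (-13,7,14)
ρ-cycle length = 6 (tail of 0 descent steps not counted)

6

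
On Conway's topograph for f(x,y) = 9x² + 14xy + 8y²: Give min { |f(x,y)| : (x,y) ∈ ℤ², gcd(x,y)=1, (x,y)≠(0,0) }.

translate: b→-4 (≡14 mod 18), so (9,14,8)→(9,-4,3)
flip: (9,-4,3)→(3,4,9)
translate: b→-2 (≡4 mod 6), so (3,4,9)→(3,-2,8)
reduced (well bottom): (3,-2,8) with a≤c, −a<b≤a
well minimum = a = 3

3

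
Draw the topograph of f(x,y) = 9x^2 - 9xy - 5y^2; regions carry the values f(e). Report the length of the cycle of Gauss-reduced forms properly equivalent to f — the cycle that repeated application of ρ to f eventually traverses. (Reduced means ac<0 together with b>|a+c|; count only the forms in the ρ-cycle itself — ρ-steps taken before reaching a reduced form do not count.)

D = 261, ⌊√D⌋ = 16
descent: ρ → (-5,9,9)  [lands on river]
river: ρ → (9,9,-5)
river: ρ → (-5,11,7)
river: ρ → (7,3,-9)
river: ρ → (-9,15,1)
river: ρ → (1,15,-9)
river: ρ → (-9,3,7)
river: ρ → (7,11,-5)
ρ-cycle length = 8 (tail of 1 descent step not counted)

8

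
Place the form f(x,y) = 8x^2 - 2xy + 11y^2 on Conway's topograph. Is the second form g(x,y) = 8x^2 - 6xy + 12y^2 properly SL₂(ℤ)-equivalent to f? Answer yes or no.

D₁ = -348, D₂ = -348
f: reduced (well bottom): (8,-2,11) with a≤c, −a<b≤a
g: reduced (well bottom): (8,-6,12) with a≤c, −a<b≤a
reduced forms (8, -2, 11) vs (8, -6, 12) ⇒ inequivalent

no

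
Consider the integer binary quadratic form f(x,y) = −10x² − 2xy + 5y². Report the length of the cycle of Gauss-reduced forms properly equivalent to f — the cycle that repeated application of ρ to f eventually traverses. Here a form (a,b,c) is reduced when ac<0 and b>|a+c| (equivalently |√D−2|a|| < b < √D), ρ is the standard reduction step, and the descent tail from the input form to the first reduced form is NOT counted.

D = 204, ⌊√D⌋ = 14
descent: ρ → (5,12,-3)  [lands on river]
river: ρ → (-3,12,5)
river: ρ → (5,8,-7)
river: ρ → (-7,6,6)
river: ρ → (6,6,-7)
river: ρ → (-7,8,5)
ρ-cycle length = 6 (tail of 1 descent step not counted)

6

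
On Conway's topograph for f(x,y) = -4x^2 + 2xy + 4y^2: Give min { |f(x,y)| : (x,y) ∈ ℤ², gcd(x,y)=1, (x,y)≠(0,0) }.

river: ρ → (4,6,-2)
river: ρ → (-2,6,4)
river: ρ → (4,2,-4)
river: ρ → (-4,6,2)
river: ρ → (2,6,-4)
river: ρ → (-4,2,4)
closes: descent 0, river 6
min |a| on river = 2

2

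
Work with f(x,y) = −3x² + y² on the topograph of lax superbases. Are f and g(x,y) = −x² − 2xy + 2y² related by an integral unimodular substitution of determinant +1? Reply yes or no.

D₁ = 12, D₂ = 12
river cycle of f (length 2): (1, 2, -2), (-2, 2, 1)
river cycle of g (length 2): (2, 2, -1), (-1, 2, 2)
cycles differ ⇒ inequivalent

no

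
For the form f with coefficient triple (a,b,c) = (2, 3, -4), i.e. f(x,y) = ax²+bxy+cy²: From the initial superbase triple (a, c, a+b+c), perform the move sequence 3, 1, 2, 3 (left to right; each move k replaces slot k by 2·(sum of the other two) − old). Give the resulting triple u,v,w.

start (2,-4,1) = (f(1,0),f(0,1),f(1,1))
replace slot 3: 2·(2+(-4)) − 1 = -5 → (2,-4,-5)
replace slot 1: 2·((-4)+(-5)) − 2 = -20 → (-20,-4,-5)
replace slot 2: 2·((-20)+(-5)) − (-4) = -46 → (-20,-46,-5)
replace slot 3: 2·((-20)+(-46)) − (-5) = -127 → (-20,-46,-127)

-20,-46,-127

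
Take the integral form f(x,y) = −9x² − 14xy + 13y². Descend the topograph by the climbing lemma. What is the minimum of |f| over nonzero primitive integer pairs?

descent: ρ → (13,14,-9)  [lands on river]
river: ρ → (-9,22,5)
river: ρ → (5,18,-17)
river: ρ → (-17,16,6)
river: ρ → (6,20,-11)
river: ρ → (-11,24,2)
river: ρ → (2,24,-11)
river: ρ → (-11,20,6)
river: ρ → (6,16,-17)
river: ρ → (-17,18,5)
river: ρ → (5,22,-9)
river: ρ → (-9,14,13)
river: ρ → (13,12,-10)
river: ρ → (-10,8,15)
river: ρ → (15,22,-3)
river: ρ → (-3,20,22)
river: ρ → (22,24,-1)
river: ρ → (-1,24,22)
river: ρ → (22,20,-3)
river: ρ → (-3,22,15)
river: ρ → (15,8,-10)
river: ρ → (-10,12,13)
closes: descent 1, river 22
min |a| on river = 1

1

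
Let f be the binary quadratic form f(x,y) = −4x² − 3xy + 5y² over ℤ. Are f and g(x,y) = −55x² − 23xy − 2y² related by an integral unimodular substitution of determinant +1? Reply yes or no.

D₁ = 89, D₂ = 89
river cycle of f (length 14): (5, 3, -4), (-4, 5, 4), (4, 3, -5), (-5, 7, 2), (2, 9, -1), (-1, 9, 2), (2, 7, -5), (-5, 3, 4), (4, 5, -4), (-4, 3, 5), … (4 more)
river cycle of g (length 14): (-2, 7, 5), (5, 3, -4), (-4, 5, 4), (4, 3, -5), (-5, 7, 2), (2, 9, -1), (-1, 9, 2), (2, 7, -5), (-5, 3, 4), (4, 5, -4), … (4 more)
cycles coincide ⇒ equivalent

yes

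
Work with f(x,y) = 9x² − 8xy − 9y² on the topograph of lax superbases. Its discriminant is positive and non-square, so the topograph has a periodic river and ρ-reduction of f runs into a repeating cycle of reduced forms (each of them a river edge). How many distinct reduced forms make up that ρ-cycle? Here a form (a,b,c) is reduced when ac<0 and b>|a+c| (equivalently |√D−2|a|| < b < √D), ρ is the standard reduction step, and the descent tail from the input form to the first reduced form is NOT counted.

D = 388, ⌊√D⌋ = 19
descent: ρ → (-9,8,9)  [lands on river]
river: ρ → (9,10,-8)
river: ρ → (-8,6,11)
river: ρ → (11,16,-3)
river: ρ → (-3,14,16)
river: ρ → (16,18,-1)
river: ρ → (-1,18,16)
river: ρ → (16,14,-3)
river: ρ → (-3,16,11)
river: ρ → (11,6,-8)
river: ρ → (-8,10,9)
river: ρ → (9,8,-9)
river: ρ → (-9,10,8)
river: ρ → (8,6,-11)
river: ρ → (-11,16,3)
river: ρ → (3,14,-16)
river: ρ → (-16,18,1)
river: ρ → (1,18,-16)
river: ρ → (-16,14,3)
river: ρ → (3,16,-11)
river: ρ → (-11,6,8)
river: ρ → (8,10,-9)
ρ-cycle length = 22 (tail of 1 descent step not counted)

22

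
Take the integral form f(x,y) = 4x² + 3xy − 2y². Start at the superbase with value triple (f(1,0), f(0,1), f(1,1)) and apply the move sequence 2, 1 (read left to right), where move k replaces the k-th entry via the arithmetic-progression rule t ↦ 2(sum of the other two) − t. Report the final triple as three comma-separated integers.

start (4,-2,5) = (f(1,0),f(0,1),f(1,1))
replace slot 2: 2·(4+5) − (-2) = 20 → (4,20,5)
replace slot 1: 2·(20+5) − 4 = 46 → (46,20,5)

46,20,5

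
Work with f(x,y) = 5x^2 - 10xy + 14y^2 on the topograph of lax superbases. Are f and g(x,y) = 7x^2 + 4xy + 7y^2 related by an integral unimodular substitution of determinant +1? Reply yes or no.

D₁ = -180, D₂ = -180
f: translate: b→0 (≡-10 mod 10), so (5,-10,14)→(5,0,9)
f: reduced (well bottom): (5,0,9) with a≤c, −a<b≤a
g: reduced (well bottom): (7,4,7) with a≤c, −a<b≤a
reduced forms (5, 0, 9) vs (7, 4, 7) ⇒ inequivalent

no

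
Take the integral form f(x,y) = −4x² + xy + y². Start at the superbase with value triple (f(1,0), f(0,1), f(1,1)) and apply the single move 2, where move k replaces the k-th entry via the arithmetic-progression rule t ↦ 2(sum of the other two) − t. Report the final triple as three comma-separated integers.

start (-4,1,-2) = (f(1,0),f(0,1),f(1,1))
replace slot 2: 2·((-4)+(-2)) − 1 = -13 → (-4,-13,-2)

-4,-13,-2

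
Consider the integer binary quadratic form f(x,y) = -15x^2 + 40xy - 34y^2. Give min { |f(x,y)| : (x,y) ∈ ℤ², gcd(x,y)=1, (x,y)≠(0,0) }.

translate: b→-10 (≡-40 mod 30), so (15,-40,34)→(15,-10,9)
flip: (15,-10,9)→(9,10,15)
translate: b→-8 (≡10 mod 18), so (9,10,15)→(9,-8,14)
reduced (well bottom): (9,-8,14) with a≤c, −a<b≤a
well minimum |f| = |-9| = 9 (negative-definite)

9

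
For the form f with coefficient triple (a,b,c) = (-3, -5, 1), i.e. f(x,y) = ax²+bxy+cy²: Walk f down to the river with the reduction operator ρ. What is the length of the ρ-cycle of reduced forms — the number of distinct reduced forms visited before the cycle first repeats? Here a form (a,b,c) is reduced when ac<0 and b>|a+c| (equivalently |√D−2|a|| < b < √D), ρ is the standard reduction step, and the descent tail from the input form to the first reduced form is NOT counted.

D = 37, ⌊√D⌋ = 6
descent: ρ → (1,5,-3)  [lands on river]
river: ρ → (-3,1,3)
river: ρ → (3,5,-1)
river: ρ → (-1,5,3)
river: ρ → (3,1,-3)
river: ρ → (-3,5,1)
ρ-cycle length = 6 (tail of 1 descent step not counted)

6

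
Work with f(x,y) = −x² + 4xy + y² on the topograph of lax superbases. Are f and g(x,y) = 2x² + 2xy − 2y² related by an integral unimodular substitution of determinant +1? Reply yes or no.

D₁ = 20, D₂ = 20
river cycle of f (length 2): (1, 4, -1), (-1, 4, 1)
river cycle of g (length 2): (-2, 2, 2), (2, 2, -2)
cycles differ ⇒ inequivalent

no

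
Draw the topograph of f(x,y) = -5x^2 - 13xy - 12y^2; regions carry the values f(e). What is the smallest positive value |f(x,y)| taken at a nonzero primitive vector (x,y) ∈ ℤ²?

translate: b→3 (≡13 mod 10), so (5,13,12)→(5,3,4)
flip: (5,3,4)→(4,-3,5)
reduced (well bottom): (4,-3,5) with a≤c, −a<b≤a
well minimum |f| = |-4| = 4 (negative-definite)

4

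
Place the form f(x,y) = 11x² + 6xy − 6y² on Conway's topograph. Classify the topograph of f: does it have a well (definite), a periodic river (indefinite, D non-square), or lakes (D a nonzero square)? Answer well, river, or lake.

D = b²−4ac = 6² − 4·11·(-6) = 300
D > 0 non-square ⇒ indefinite ⇒ periodic river

river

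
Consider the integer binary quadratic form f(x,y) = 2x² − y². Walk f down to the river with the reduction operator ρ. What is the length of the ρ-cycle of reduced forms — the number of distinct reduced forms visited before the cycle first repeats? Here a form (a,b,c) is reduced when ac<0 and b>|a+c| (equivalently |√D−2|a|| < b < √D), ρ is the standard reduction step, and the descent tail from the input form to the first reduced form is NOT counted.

D = 8, ⌊√D⌋ = 2
descent: ρ → (-1,2,1)  [lands on river]
river: ρ → (1,2,-1)
ρ-cycle length = 2 (tail of 1 descent step not counted)

2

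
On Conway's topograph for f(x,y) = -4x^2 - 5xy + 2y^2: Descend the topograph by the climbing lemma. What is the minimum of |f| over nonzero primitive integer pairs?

descent: ρ → (2,5,-4)  [lands on river]
river: ρ → (-4,3,3)
river: ρ → (3,3,-4)
river: ρ → (-4,5,2)
river: ρ → (2,7,-1)
river: ρ → (-1,7,2)
closes: descent 1, river 6
min |a| on river = 1

1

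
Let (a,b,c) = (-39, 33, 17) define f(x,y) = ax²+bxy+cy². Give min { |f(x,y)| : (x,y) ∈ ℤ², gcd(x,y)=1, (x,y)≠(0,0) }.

river: ρ → (17,35,-37)
river: ρ → (-37,39,15)
river: ρ → (15,51,-19)
river: ρ → (-19,25,41)
river: ρ → (41,57,-3)
river: ρ → (-3,57,41)
river: ρ → (41,25,-19)
river: ρ → (-19,51,15)
river: ρ → (15,39,-37)
river: ρ → (-37,35,17)
river: ρ → (17,33,-39)
river: ρ → (-39,45,11)
river: ρ → (11,43,-43)
river: ρ → (-43,43,11)
river: ρ → (11,45,-39)
river: ρ → (-39,33,17)
closes: descent 0, river 16
min |a| on river = 3

3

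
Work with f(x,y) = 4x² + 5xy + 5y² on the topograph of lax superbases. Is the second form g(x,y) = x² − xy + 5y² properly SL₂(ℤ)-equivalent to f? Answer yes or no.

D₁ = -55, D₂ = -19
discriminants differ ⇒ not SL₂(ℤ)-equivalent

no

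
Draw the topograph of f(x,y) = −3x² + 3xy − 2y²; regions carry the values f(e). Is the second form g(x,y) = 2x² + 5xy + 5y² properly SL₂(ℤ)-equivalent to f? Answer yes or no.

D₁ = -15, D₂ = -15
f is negative-definite; reduce −f:
−f: translate: b→3 (≡-3 mod 6), so (3,-3,2)→(3,3,2)
−f: flip: (3,3,2)→(2,-3,3)
−f: translate: b→1 (≡-3 mod 4), so (2,-3,3)→(2,1,2)
−f: reduced (well bottom): (2,1,2) with a≤c, −a<b≤a
flip sign back: reduced form of f is (-2,-1,-2)
g: translate: b→1 (≡5 mod 4), so (2,5,5)→(2,1,2)
g: reduced (well bottom): (2,1,2) with a≤c, −a<b≤a
reduced forms (-2, -1, -2) vs (2, 1, 2) ⇒ inequivalent

no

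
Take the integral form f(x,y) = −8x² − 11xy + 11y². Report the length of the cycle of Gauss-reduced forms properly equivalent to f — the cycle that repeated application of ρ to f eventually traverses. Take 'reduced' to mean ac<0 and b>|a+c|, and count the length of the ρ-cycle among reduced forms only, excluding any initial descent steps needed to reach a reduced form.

D = 473, ⌊√D⌋ = 21
descent: ρ → (11,11,-8)  [lands on river]
river: ρ → (-8,21,1)
river: ρ → (1,21,-8)
river: ρ → (-8,11,11)
ρ-cycle length = 4 (tail of 1 descent step not counted)

4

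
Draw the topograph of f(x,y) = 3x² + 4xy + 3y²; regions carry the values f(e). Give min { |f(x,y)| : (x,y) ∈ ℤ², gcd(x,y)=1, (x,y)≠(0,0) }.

translate: b→-2 (≡4 mod 6), so (3,4,3)→(3,-2,2)
flip: (3,-2,2)→(2,2,3)
reduced (well bottom): (2,2,3) with a≤c, −a<b≤a
well minimum = a = 2

2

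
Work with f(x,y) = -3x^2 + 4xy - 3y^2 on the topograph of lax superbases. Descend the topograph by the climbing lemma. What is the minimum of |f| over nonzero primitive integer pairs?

translate: b→2 (≡-4 mod 6), so (3,-4,3)→(3,2,2)
flip: (3,2,2)→(2,-2,3)
translate: b→2 (≡-2 mod 4), so (2,-2,3)→(2,2,3)
reduced (well bottom): (2,2,3) with a≤c, −a<b≤a
well minimum |f| = |-2| = 2 (negative-definite)

2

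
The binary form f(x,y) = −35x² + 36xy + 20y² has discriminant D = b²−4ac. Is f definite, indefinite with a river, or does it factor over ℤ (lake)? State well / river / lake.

D = b²−4ac = 36² − 4·(-35)·20 = 4096
D = 64² is a perfect square ⇒ form factors over ℤ ⇒ lakes

lake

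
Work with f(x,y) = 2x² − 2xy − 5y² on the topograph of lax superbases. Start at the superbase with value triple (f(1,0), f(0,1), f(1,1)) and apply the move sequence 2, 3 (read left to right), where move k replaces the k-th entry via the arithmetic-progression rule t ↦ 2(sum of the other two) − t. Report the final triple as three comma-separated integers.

start (2,-5,-5) = (f(1,0),f(0,1),f(1,1))
replace slot 2: 2·(2+(-5)) − (-5) = -1 → (2,-1,-5)
replace slot 3: 2·(2+(-1)) − (-5) = 7 → (2,-1,7)

2,-1,7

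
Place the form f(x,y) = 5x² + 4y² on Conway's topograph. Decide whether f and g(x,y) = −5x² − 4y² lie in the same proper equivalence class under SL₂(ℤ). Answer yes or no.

D₁ = -80, D₂ = -80
f: flip: (5,0,4)→(4,0,5)
f: reduced (well bottom): (4,0,5) with a≤c, −a<b≤a
g is negative-definite; reduce −g:
−g: flip: (5,0,4)→(4,0,5)
−g: reduced (well bottom): (4,0,5) with a≤c, −a<b≤a
flip sign back: reduced form of g is (-4,0,-5)
reduced forms (4, 0, 5) vs (-4, 0, -5) ⇒ inequivalent

no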